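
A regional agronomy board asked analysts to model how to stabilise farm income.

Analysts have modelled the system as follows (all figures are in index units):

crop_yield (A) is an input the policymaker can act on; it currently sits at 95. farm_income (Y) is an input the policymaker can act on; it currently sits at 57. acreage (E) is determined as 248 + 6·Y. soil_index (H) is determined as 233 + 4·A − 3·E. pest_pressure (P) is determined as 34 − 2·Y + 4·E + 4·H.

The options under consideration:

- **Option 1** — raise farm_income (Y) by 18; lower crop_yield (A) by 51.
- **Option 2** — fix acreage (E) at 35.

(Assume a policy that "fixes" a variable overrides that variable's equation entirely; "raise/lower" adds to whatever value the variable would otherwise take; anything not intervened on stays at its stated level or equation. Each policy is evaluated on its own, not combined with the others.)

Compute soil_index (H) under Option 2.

Option 2 (E := 35):
  A = 95
  Y = 57
  E = 35
  H = 233 + 4·95 − 3·35 = 508

508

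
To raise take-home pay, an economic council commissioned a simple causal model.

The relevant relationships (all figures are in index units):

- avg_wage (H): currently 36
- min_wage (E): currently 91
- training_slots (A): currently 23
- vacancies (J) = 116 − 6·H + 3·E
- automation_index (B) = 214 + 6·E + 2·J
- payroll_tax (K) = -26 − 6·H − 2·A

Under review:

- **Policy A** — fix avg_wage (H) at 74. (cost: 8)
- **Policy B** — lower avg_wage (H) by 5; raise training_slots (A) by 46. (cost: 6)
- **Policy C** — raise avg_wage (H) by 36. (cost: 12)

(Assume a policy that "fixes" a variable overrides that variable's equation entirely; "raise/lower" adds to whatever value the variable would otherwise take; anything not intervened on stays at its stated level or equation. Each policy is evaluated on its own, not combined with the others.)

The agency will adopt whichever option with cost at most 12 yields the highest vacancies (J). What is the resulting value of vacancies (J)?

Policy A (H := 74):
  H = 74
  E = 91
  J = 116 − 6·74 + 3·91 = -55
Policy B (H − 5, A + 46):
  H = 36 − 5 = 31
  E = 91
  J = 116 − 6·31 + 3·91 = 203
Policy C (H + 36):
  H = 36 + 36 = 72
  E = 91
  J = 116 − 6·72 + 3·91 = -43
Comparing — Policy A: J=-55, Policy B: J=203, Policy C: J=-43. Highest is 203 (Policy B).

203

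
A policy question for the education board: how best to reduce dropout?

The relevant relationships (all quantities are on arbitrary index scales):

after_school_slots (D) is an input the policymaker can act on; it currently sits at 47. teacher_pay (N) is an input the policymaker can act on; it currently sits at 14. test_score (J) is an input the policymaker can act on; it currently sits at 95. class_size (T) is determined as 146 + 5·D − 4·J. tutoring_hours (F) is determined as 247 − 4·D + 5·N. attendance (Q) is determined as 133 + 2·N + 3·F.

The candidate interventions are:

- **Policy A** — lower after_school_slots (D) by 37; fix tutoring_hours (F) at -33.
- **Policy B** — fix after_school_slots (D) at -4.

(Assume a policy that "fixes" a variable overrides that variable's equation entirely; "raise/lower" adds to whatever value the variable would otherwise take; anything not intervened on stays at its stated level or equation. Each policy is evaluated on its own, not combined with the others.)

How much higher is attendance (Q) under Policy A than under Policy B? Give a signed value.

Policy A (D − 37, F := -33):
  D = 47 − 37 = 10
  N = 14
  F = -33
  Q = 133 + 2·14 + 3·(-33) = 62
Policy B (D := -4):
  D = -4
  N = 14
  F = 247 − 4·(-4) + 5·14 = 333
  Q = 133 + 2·14 + 3·333 = 1160
Q: 62 − 1160 = -1098

-1098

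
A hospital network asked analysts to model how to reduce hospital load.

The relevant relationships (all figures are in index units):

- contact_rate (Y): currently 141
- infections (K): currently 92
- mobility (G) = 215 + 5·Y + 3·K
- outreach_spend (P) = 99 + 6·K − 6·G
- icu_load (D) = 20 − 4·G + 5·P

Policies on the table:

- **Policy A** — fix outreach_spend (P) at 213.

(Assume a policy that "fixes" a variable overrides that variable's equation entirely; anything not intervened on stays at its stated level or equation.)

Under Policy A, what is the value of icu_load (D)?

Policy A (P := 213):
  Y = 141
  K = 92
  G = 215 + 5·141 + 3·92 = 1196
  P = 213
  D = 20 − 4·1196 + 5·213 = -3699

-3699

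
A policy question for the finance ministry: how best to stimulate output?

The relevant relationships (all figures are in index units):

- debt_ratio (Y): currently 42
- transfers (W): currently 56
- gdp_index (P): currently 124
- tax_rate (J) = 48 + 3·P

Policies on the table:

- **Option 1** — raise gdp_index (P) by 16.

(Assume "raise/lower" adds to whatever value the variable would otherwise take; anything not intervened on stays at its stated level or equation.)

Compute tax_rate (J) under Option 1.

468

Option 1 (P + 16):
  P = 124 + 16 = 140
  J = 48 + 3·140 = 468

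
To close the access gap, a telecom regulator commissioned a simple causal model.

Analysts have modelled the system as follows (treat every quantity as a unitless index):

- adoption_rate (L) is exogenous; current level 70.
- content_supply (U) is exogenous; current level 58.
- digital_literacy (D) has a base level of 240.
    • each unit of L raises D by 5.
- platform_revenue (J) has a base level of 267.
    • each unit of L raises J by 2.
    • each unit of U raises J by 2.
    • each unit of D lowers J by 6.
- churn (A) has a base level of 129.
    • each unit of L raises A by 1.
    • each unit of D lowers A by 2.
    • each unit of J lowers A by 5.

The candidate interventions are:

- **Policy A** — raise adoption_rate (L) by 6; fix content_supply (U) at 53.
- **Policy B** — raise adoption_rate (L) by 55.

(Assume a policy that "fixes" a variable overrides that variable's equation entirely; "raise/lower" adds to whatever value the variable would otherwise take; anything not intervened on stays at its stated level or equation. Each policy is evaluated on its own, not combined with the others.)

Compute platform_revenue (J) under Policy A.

Policy A (L + 6, U := 53):
  L = 70 + 6 = 76
  U = 53
  D = 240 + 5·76 = 620
  J = 267 + 2·76 + 2·53 − 6·620 = -3195

-3195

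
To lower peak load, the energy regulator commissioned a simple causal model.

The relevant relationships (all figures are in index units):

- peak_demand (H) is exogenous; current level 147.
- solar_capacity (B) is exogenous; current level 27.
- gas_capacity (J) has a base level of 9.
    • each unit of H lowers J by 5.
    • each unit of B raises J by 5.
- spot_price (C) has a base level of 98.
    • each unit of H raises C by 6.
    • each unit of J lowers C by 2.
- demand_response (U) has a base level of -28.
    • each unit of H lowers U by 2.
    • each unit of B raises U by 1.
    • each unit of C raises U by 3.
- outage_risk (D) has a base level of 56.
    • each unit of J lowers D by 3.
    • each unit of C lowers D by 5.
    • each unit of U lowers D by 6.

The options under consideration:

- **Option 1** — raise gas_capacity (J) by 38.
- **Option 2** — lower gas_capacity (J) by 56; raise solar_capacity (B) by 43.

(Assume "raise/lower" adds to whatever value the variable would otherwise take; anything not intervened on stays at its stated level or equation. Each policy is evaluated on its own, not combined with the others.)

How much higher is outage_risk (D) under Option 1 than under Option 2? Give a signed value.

Option 1 (J + 38):
  H = 147
  B = 27
  J = 9 − 5·147 + 5·27 (+38 from intervention) = -553
  C = 98 + 6·147 − 2·(-553) = 2086
  U = -28 − 2·147 + 27 + 3·2086 = 5963
  D = 56 − 3·(-553) − 5·2086 − 6·5963 = -44493
Option 2 (J − 56, B + 43):
  H = 147
  B = 27 + 43 = 70
  J = 9 − 5·147 + 5·70 (−56 from intervention) = -432
  C = 98 + 6·147 − 2·(-432) = 1844
  U = -28 − 2·147 + 70 + 3·1844 = 5280
  D = 56 − 3·(-432) − 5·1844 − 6·5280 = -39548
D: -44493 − (-39548) = -4945

-4945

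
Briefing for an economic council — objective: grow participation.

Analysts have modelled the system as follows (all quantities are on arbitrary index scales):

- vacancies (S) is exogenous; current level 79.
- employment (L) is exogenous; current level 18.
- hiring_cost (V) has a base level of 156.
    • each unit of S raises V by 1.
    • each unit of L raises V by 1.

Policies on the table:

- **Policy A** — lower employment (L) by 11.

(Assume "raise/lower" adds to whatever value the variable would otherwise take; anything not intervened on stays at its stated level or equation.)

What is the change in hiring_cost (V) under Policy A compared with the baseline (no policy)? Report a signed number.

Baseline:
  S = 79
  L = 18
  V = 156 + 79 + 18 = 253
Policy A (L − 11):
  S = 79
  L = 18 − 11 = 7
  V = 156 + 79 + 7 = 242
Change in V: 242 − 253 = -11

-11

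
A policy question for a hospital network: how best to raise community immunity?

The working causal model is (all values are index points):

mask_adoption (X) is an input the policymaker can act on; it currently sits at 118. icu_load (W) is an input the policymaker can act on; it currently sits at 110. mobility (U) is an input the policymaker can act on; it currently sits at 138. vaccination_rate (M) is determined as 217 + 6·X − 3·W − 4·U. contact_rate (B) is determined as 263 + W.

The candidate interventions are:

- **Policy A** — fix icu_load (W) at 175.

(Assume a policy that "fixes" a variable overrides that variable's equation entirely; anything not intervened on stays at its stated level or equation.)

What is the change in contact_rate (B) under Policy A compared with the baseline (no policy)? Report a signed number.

Baseline:
  W = 110
  B = 263 + 110 = 373
Policy A (W := 175):
  W = 175
  B = 263 + 175 = 438
Change in B: 438 − 373 = 65

65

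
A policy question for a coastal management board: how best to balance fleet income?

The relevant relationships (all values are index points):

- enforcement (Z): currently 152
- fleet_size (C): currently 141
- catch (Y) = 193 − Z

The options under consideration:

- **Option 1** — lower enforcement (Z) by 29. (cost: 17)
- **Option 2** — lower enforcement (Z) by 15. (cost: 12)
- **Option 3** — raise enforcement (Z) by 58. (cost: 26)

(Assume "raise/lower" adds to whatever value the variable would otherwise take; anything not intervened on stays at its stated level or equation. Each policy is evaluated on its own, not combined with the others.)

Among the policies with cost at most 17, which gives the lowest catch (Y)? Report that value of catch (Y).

Option 1 (Z − 29):
  Z = 152 − 29 = 123
  Y = 193 − 123 = 70
Option 2 (Z − 15):
  Z = 152 − 15 = 137
  Y = 193 − 137 = 56
Comparing — Option 1: Y=70, Option 2: Y=56. Lowest is 56 (Option 2).

56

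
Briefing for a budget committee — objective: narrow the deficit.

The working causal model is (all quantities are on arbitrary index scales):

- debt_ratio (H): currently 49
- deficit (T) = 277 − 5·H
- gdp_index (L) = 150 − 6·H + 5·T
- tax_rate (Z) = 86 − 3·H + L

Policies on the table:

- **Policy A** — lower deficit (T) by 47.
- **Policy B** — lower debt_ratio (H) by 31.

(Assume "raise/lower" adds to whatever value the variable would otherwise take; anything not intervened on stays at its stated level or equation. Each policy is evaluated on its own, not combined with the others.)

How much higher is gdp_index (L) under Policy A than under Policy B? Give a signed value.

Policy A (T − 47):
  H = 49
  T = 277 − 5·49 (−47 from intervention) = -15
  L = 150 − 6·49 + 5·(-15) = -219
Policy B (H − 31):
  H = 49 − 31 = 18
  T = 277 − 5·18 = 187
  L = 150 − 6·18 + 5·187 = 977
L: -219 − 977 = -1196

-1196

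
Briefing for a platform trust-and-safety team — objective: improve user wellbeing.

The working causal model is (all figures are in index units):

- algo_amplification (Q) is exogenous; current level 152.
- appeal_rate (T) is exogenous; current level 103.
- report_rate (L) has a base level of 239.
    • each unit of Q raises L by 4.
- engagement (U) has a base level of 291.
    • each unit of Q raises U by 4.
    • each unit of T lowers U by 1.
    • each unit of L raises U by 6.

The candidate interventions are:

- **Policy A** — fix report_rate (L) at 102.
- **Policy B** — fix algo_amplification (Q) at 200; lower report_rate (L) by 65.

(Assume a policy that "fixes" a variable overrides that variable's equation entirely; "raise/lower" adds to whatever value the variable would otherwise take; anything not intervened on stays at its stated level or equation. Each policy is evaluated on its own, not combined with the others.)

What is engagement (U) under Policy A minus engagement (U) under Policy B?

-5424

Policy A (L := 102):
  Q = 152
  T = 103
  L = 102
  U = 291 + 4·152 − 103 + 6·102 = 1408
Policy B (Q := 200, L − 65):
  Q = 200
  T = 103
  L = 239 + 4·200 (−65 from intervention) = 974
  U = 291 + 4·200 − 103 + 6·974 = 6832
U: 1408 − 6832 = -5424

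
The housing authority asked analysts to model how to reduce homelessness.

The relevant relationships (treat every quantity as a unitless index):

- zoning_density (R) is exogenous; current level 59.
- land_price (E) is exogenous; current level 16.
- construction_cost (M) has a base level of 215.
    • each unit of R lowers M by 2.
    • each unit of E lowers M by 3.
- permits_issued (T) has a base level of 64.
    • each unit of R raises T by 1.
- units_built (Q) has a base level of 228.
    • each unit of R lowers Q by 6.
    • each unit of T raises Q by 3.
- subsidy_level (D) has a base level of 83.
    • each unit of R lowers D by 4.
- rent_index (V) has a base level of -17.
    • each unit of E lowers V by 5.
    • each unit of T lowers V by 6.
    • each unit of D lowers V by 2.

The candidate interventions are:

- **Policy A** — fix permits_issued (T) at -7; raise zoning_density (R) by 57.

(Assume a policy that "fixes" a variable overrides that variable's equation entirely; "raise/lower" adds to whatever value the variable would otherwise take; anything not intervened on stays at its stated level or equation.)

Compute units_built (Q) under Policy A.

-489

Policy A (T := -7, R + 57):
  R = 59 + 57 = 116
  T = -7
  Q = 228 − 6·116 + 3·(-7) = -489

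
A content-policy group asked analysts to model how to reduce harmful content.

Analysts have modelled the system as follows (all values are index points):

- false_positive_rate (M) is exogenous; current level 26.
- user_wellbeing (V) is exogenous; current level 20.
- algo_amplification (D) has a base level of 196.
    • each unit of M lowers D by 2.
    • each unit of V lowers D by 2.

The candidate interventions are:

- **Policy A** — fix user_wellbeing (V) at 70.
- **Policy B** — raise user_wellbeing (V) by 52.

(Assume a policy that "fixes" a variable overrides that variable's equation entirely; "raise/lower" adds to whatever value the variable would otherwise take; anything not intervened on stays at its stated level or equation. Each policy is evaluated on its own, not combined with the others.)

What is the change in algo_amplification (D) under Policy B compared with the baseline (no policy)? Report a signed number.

Baseline:
  M = 26
  V = 20
  D = 196 − 2·26 − 2·20 = 104
Policy B (V + 52):
  M = 26
  V = 20 + 52 = 72
  D = 196 − 2·26 − 2·72 = 0
Change in D: 0 − 104 = -104

-104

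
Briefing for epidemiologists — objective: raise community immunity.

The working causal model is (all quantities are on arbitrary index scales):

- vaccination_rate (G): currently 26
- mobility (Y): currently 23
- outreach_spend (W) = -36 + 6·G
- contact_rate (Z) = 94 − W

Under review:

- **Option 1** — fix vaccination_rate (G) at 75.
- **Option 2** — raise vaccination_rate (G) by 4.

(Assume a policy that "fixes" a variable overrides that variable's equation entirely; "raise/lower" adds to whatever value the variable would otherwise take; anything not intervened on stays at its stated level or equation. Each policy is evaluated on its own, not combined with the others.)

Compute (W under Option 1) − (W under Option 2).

270

Option 1 (G := 75):
  G = 75
  W = -36 + 6·75 = 414
Option 2 (G + 4):
  G = 26 + 4 = 30
  W = -36 + 6·30 = 144
W: 414 − 144 = 270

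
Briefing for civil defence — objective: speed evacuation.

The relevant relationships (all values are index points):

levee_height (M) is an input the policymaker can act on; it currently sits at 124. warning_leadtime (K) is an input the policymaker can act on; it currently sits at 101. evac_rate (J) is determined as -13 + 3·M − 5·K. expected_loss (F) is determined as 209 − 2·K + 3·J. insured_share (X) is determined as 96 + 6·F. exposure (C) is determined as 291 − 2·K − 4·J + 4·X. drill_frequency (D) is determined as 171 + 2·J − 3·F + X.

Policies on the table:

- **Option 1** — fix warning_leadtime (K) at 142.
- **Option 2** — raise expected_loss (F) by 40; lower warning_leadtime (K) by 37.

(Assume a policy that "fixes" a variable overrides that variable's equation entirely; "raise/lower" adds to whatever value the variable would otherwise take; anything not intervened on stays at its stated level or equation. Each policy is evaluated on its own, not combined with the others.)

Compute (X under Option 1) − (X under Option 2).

Option 1 (K := 142):
  M = 124
  K = 142
  J = -13 + 3·124 − 5·142 = -351
  F = 209 − 2·142 + 3·(-351) = -1128
  X = 96 + 6·(-1128) = -6672
Option 2 (F + 40, K − 37):
  M = 124
  K = 101 − 37 = 64
  J = -13 + 3·124 − 5·64 = 39
  F = 209 − 2·64 + 3·39 (+40 from intervention) = 238
  X = 96 + 6·238 = 1524
X: -6672 − 1524 = -8196

-8196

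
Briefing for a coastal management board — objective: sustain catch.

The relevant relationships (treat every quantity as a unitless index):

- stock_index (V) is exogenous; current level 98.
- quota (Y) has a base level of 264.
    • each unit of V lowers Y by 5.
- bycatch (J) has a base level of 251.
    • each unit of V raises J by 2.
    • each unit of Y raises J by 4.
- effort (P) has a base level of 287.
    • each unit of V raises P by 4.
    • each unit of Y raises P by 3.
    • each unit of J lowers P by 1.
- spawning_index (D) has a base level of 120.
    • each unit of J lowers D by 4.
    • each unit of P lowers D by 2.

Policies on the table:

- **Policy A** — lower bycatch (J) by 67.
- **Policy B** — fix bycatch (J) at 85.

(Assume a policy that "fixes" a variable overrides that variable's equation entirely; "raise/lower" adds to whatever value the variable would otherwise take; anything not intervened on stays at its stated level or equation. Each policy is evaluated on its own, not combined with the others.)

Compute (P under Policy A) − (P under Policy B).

609

Policy A (J − 67):
  V = 98
  Y = 264 − 5·98 = -226
  J = 251 + 2·98 + 4·(-226) (−67 from intervention) = -524
  P = 287 + 4·98 + 3·(-226) − (-524) = 525
Policy B (J := 85):
  V = 98
  Y = 264 − 5·98 = -226
  J = 85
  P = 287 + 4·98 + 3·(-226) − 85 = -84
P: 525 − (-84) = 609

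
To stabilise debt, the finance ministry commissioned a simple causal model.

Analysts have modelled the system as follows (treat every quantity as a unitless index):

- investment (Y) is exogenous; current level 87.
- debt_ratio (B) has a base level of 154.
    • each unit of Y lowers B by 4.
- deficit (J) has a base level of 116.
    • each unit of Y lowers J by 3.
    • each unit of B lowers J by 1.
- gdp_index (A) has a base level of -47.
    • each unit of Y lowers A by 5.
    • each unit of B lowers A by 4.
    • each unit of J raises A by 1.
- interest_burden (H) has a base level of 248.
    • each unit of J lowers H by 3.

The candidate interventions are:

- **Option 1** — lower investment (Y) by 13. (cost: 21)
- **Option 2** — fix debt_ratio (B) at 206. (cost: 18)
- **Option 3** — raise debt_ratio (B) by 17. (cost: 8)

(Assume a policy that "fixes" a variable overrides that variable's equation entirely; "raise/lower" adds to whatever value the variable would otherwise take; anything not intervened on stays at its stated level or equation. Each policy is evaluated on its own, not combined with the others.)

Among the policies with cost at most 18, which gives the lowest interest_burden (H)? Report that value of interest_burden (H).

152

Option 2 (B := 206):
  Y = 87
  B = 206
  J = 116 − 3·87 − 206 = -351
  H = 248 − 3·(-351) = 1301
Option 3 (B + 17):
  Y = 87
  B = 154 − 4·87 (+17 from intervention) = -177
  J = 116 − 3·87 − (-177) = 32
  H = 248 − 3·32 = 152
Comparing — Option 2: H=1301, Option 3: H=152. Lowest is 152 (Option 3).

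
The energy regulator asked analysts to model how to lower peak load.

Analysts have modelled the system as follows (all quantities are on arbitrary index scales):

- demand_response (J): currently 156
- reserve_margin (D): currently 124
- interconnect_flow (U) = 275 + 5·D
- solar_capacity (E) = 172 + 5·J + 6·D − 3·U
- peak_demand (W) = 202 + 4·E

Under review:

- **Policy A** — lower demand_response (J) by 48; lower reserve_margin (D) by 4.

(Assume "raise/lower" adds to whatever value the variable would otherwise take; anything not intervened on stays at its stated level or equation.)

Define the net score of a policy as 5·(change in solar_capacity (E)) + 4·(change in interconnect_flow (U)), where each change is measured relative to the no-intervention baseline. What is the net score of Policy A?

Baseline:
  J = 156
  D = 124
  U = 275 + 5·124 = 895
  E = 172 + 5·156 + 6·124 − 3·895 = -989
Policy A (J − 48, D − 4):
  J = 156 − 48 = 108
  D = 124 − 4 = 120
  U = 275 + 5·120 = 875
  E = 172 + 5·108 + 6·120 − 3·875 = -1193
ΔE = -1193 − (-989) = -204; ΔU = 875 − 895 = -20
Score = 5·(-204) + 4·(-20) = -1100

-1100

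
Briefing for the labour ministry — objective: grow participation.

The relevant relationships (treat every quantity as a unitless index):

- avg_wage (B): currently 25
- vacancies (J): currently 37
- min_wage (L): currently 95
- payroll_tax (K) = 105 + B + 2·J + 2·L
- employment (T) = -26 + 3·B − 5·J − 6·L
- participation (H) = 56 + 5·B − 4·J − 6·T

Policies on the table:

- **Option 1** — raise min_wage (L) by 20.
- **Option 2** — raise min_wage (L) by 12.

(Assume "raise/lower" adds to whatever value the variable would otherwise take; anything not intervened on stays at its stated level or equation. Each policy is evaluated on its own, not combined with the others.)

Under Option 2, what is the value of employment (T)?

-778

Option 2 (L + 12):
  B = 25
  J = 37
  L = 95 + 12 = 107
  T = -26 + 3·25 − 5·37 − 6·107 = -778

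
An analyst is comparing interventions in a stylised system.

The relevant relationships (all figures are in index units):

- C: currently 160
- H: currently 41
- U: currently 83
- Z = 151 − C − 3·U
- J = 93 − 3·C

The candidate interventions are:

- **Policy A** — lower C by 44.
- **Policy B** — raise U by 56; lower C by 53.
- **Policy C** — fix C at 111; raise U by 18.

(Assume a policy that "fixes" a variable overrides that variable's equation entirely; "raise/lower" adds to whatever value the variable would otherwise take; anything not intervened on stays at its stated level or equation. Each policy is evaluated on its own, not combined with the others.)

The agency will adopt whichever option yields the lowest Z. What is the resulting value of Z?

-373

Policy A (C − 44):
  C = 160 − 44 = 116
  U = 83
  Z = 151 − 116 − 3·83 = -214
Policy B (U + 56, C − 53):
  C = 160 − 53 = 107
  U = 83 + 56 = 139
  Z = 151 − 107 − 3·139 = -373
Policy C (C := 111, U + 18):
  C = 111
  U = 83 + 18 = 101
  Z = 151 − 111 − 3·101 = -263
Comparing — Policy A: Z=-214, Policy B: Z=-373, Policy C: Z=-263. Lowest is -373 (Policy B).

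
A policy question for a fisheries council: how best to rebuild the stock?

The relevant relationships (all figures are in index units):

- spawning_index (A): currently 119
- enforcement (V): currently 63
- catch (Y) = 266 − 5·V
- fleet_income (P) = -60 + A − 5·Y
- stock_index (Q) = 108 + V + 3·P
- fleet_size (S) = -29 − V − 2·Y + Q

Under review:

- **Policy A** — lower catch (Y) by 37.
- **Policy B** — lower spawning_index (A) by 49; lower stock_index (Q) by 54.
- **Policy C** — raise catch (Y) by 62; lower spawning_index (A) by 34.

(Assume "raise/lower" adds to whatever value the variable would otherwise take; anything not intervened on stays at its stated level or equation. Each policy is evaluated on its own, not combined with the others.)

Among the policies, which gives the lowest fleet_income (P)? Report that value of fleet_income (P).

Policy A (Y − 37):
  A = 119
  V = 63
  Y = 266 − 5·63 (−37 from intervention) = -86
  P = -60 + 119 − 5·(-86) = 489
Policy B (A − 49, Q − 54):
  A = 119 − 49 = 70
  V = 63
  Y = 266 − 5·63 = -49
  P = -60 + 70 − 5·(-49) = 255
Policy C (Y + 62, A − 34):
  A = 119 − 34 = 85
  V = 63
  Y = 266 − 5·63 (+62 from intervention) = 13
  P = -60 + 85 − 5·13 = -40
Comparing — Policy A: P=489, Policy B: P=255, Policy C: P=-40. Lowest is -40 (Policy C).

-40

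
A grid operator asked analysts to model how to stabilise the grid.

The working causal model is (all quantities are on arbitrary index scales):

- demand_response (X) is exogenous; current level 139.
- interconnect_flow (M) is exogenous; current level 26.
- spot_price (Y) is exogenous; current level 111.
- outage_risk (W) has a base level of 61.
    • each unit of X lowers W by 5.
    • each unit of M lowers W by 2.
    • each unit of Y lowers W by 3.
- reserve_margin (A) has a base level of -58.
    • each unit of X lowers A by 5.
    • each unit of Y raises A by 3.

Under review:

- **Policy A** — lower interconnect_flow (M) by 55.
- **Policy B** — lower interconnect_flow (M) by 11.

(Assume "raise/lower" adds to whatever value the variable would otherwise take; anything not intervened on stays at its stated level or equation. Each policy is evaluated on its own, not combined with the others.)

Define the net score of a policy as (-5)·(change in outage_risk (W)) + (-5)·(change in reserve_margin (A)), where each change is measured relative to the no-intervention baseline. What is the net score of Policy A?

-550

Baseline:
  X = 139
  M = 26
  Y = 111
  W = 61 − 5·139 − 2·26 − 3·111 = -1019
  A = -58 − 5·139 + 3·111 = -420
Policy A (M − 55):
  X = 139
  M = 26 − 55 = -29
  Y = 111
  W = 61 − 5·139 − 2·(-29) − 3·111 = -909
  A = -58 − 5·139 + 3·111 = -420
ΔW = -909 − (-1019) = 110; ΔA = -420 − (-420) = 0
Score = (-5)·110 + (-5)·0 = -550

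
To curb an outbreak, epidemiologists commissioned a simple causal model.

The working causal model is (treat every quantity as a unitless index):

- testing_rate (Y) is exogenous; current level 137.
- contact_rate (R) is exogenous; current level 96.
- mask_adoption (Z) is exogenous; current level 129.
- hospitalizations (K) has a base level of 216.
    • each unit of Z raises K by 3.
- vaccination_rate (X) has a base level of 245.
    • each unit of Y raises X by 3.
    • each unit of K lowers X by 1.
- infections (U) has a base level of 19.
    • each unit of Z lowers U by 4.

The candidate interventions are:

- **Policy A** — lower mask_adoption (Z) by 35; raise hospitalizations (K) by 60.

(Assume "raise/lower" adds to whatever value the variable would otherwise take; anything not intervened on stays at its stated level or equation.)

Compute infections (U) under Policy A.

-357

Policy A (Z − 35, K + 60):
  Z = 129 − 35 = 94
  U = 19 − 4·94 = -357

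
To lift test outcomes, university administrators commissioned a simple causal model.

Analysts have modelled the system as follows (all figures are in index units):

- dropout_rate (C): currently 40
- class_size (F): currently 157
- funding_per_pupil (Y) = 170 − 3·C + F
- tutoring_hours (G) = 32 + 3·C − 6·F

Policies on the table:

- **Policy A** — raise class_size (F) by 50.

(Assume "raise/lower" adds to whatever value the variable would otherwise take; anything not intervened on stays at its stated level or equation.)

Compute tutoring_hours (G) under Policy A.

Policy A (F + 50):
  C = 40
  F = 157 + 50 = 207
  G = 32 + 3·40 − 6·207 = -1090

-1090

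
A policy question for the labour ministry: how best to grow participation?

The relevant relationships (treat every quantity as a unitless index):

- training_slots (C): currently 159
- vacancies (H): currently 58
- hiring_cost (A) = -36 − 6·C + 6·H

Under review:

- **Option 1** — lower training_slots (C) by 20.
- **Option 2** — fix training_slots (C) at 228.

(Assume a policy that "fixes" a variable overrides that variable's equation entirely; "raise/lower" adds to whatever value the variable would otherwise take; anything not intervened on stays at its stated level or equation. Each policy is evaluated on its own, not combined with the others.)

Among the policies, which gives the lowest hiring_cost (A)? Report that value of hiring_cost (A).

Option 1 (C − 20):
  C = 159 − 20 = 139
  H = 58
  A = -36 − 6·139 + 6·58 = -522
Option 2 (C := 228):
  C = 228
  H = 58
  A = -36 − 6·228 + 6·58 = -1056
Comparing — Option 1: A=-522, Option 2: A=-1056. Lowest is -1056 (Option 2).

-1056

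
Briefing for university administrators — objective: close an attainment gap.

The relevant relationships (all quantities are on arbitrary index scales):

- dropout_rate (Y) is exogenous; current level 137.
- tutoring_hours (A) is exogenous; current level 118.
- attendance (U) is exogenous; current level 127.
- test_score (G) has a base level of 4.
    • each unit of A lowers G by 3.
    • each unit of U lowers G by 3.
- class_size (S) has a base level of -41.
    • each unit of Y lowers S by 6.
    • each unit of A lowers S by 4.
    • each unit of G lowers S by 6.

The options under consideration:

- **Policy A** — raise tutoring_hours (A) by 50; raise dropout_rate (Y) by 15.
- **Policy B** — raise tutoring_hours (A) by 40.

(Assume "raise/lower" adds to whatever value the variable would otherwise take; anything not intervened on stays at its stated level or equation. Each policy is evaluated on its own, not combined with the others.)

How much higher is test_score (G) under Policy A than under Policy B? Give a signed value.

Policy A (A + 50, Y + 15):
  A = 118 + 50 = 168
  U = 127
  G = 4 − 3·168 − 3·127 = -881
Policy B (A + 40):
  A = 118 + 40 = 158
  U = 127
  G = 4 − 3·158 − 3·127 = -851
G: -881 − (-851) = -30

-30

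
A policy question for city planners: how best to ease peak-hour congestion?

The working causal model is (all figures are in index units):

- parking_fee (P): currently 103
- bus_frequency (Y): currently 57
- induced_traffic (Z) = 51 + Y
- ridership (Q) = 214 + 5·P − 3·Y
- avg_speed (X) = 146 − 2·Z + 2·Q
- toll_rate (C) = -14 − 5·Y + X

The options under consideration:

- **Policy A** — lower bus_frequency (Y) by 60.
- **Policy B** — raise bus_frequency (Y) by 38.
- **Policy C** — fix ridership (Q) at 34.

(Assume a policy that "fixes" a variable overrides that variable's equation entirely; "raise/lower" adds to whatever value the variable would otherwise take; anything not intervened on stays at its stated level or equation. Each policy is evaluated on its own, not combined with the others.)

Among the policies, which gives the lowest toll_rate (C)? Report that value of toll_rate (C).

-301

Policy A (Y − 60):
  P = 103
  Y = 57 − 60 = -3
  Z = 51 + (-3) = 48
  Q = 214 + 5·103 − 3·(-3) = 738
  X = 146 − 2·48 + 2·738 = 1526
  C = -14 − 5·(-3) + 1526 = 1527
Policy B (Y + 38):
  P = 103
  Y = 57 + 38 = 95
  Z = 51 + 95 = 146
  Q = 214 + 5·103 − 3·95 = 444
  X = 146 − 2·146 + 2·444 = 742
  C = -14 − 5·95 + 742 = 253
Policy C (Q := 34):
  P = 103
  Y = 57
  Z = 51 + 57 = 108
  Q = 34
  X = 146 − 2·108 + 2·34 = -2
  C = -14 − 5·57 + (-2) = -301
Comparing — Policy A: C=1527, Policy B: C=253, Policy C: C=-301. Lowest is -301 (Policy C).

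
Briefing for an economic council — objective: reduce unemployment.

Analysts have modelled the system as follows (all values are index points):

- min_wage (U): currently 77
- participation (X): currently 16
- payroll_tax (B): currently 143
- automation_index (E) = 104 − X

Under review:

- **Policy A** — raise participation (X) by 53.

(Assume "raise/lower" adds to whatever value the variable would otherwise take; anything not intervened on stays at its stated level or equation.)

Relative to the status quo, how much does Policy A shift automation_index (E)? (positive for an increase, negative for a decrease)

Baseline:
  X = 16
  E = 104 − 16 = 88
Policy A (X + 53):
  X = 16 + 53 = 69
  E = 104 − 69 = 35
Change in E: 35 − 88 = -53

-53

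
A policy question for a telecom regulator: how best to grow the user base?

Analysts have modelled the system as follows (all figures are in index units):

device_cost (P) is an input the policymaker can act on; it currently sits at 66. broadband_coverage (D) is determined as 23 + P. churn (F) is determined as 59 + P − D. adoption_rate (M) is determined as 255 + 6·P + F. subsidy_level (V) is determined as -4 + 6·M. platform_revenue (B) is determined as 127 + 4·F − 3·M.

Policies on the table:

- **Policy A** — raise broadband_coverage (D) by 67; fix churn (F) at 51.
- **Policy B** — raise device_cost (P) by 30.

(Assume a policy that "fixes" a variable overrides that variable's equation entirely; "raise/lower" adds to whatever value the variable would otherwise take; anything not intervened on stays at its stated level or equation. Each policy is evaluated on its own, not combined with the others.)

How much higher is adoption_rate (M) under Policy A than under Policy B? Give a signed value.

-165

Policy A (D + 67, F := 51):
  P = 66
  D = 23 + 66 (+67 from intervention) = 156
  F = 51
  M = 255 + 6·66 + 51 = 702
Policy B (P + 30):
  P = 66 + 30 = 96
  D = 23 + 96 = 119
  F = 59 + 96 − 119 = 36
  M = 255 + 6·96 + 36 = 867
M: 702 − 867 = -165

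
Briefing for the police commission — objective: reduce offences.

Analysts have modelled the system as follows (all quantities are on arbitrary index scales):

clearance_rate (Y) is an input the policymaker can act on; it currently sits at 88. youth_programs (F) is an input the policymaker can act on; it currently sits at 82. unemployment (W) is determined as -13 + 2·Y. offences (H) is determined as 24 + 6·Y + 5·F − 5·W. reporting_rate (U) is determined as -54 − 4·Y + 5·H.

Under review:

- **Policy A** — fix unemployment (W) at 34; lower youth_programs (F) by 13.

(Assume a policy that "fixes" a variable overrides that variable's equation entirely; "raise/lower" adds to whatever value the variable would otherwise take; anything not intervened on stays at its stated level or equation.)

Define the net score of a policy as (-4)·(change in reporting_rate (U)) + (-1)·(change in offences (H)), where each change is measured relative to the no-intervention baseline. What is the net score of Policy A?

Baseline:
  Y = 88
  F = 82
  W = -13 + 2·88 = 163
  H = 24 + 6·88 + 5·82 − 5·163 = 147
  U = -54 − 4·88 + 5·147 = 329
Policy A (W := 34, F − 13):
  Y = 88
  F = 82 − 13 = 69
  W = 34
  H = 24 + 6·88 + 5·69 − 5·34 = 727
  U = -54 − 4·88 + 5·727 = 3229
ΔU = 3229 − 329 = 2900; ΔH = 727 − 147 = 580
Score = (-4)·2900 + (-1)·580 = -12180

-12180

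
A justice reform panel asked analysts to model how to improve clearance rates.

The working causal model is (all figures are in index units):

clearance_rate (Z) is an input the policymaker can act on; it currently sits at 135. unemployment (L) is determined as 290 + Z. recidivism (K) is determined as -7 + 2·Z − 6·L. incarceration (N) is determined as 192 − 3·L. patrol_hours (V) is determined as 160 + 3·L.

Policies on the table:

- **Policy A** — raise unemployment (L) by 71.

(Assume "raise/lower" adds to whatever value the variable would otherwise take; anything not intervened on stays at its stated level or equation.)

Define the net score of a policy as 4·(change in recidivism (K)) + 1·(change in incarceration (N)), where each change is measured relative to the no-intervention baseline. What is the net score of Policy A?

-1917

Baseline:
  Z = 135
  L = 290 + 135 = 425
  K = -7 + 2·135 − 6·425 = -2287
  N = 192 − 3·425 = -1083
Policy A (L + 71):
  Z = 135
  L = 290 + 135 (+71 from intervention) = 496
  K = -7 + 2·135 − 6·496 = -2713
  N = 192 − 3·496 = -1296
ΔK = -2713 − (-2287) = -426; ΔN = -1296 − (-1083) = -213
Score = 4·(-426) + 1·(-213) = -1917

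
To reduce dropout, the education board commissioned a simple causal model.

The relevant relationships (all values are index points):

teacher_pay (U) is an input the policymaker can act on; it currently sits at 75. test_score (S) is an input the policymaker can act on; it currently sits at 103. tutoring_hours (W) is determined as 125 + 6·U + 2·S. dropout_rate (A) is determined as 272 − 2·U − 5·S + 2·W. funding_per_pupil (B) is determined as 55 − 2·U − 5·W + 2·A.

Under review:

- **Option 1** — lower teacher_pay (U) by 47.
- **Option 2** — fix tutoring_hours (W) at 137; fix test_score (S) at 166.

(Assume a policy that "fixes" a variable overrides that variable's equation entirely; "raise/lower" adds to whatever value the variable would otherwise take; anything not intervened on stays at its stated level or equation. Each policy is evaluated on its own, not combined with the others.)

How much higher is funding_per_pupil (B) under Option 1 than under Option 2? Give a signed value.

Option 1 (U − 47):
  U = 75 − 47 = 28
  S = 103
  W = 125 + 6·28 + 2·103 = 499
  A = 272 − 2·28 − 5·103 + 2·499 = 699
  B = 55 − 2·28 − 5·499 + 2·699 = -1098
Option 2 (W := 137, S := 166):
  U = 75
  S = 166
  W = 137
  A = 272 − 2·75 − 5·166 + 2·137 = -434
  B = 55 − 2·75 − 5·137 + 2·(-434) = -1648
B: -1098 − (-1648) = 550

550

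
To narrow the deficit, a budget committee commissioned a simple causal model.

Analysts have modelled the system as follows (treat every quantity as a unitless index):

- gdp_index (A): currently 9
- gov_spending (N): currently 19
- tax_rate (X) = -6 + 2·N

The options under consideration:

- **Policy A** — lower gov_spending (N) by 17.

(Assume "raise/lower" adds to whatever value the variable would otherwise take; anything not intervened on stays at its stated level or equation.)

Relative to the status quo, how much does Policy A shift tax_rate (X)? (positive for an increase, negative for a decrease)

-34

Baseline:
  N = 19
  X = -6 + 2·19 = 32
Policy A (N − 17):
  N = 19 − 17 = 2
  X = -6 + 2·2 = -2
Change in X: -2 − 32 = -34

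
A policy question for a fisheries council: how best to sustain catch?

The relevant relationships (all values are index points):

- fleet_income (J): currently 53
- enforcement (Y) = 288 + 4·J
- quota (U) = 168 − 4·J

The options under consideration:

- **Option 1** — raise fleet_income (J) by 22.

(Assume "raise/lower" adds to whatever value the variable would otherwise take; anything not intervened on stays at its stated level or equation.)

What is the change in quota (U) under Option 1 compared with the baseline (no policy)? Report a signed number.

-88

Baseline:
  J = 53
  U = 168 − 4·53 = -44
Option 1 (J + 22):
  J = 53 + 22 = 75
  U = 168 − 4·75 = -132
Change in U: -132 − (-44) = -88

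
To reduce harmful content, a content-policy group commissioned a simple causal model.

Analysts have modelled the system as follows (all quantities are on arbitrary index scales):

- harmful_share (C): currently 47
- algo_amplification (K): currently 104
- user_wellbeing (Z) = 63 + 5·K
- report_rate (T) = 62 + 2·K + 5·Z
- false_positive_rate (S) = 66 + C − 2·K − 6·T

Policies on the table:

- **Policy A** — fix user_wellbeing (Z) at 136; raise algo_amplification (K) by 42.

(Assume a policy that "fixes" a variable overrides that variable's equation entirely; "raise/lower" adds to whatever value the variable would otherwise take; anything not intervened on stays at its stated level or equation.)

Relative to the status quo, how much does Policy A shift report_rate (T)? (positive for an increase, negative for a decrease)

-2151

Baseline:
  K = 104
  Z = 63 + 5·104 = 583
  T = 62 + 2·104 + 5·583 = 3185
Policy A (Z := 136, K + 42):
  K = 104 + 42 = 146
  Z = 136
  T = 62 + 2·146 + 5·136 = 1034
Change in T: 1034 − 3185 = -2151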